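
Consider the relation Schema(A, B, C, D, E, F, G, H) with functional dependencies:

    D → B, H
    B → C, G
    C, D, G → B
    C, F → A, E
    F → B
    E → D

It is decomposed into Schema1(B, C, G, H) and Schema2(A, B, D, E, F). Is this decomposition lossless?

Common attributes: Schema1 ∩ Schema2 = {B}.
Closure of {B}: B → C, G applies, adding C, G. So (B)⁺ = {B, C, G}.
The closure contains neither all of Schema1 = {B, C, G, H} nor all of Schema2 = {A, B, D, E, F}, so the common attributes are not a superkey of either fragment. The join is lossy.

No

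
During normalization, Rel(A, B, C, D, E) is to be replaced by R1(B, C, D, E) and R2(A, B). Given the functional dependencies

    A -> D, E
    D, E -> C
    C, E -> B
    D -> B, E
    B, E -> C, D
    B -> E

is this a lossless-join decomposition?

Common attributes: R1 ∩ R2 = {B}.
Closure of {B}: B → E applies, adding E; B, E → C, D applies, adding C, D. So (B)⁺ = {B, C, D, E}.
This closure contains every attribute of R1, so R1 ∩ R2 → R1. The join is lossless.

Yes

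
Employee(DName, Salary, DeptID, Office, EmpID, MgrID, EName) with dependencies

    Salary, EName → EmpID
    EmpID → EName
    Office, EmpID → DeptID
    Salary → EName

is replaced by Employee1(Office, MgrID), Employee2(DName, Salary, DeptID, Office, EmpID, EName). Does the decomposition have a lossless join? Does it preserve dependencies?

Lossless test: (Office)⁺ = {Office}, which is a superkey of neither fragment — lossy.
Dependency preservation: every FD's attributes lie within a single fragment, so each can be enforced locally — preserved.

lossy but dependency-preserving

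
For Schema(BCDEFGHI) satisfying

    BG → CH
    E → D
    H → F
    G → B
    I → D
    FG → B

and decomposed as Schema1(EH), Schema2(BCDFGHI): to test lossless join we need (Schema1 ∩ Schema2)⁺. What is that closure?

FH

Schema1 ∩ Schema2 = {H}.
H → F applies, adding F
Closure: {FH}.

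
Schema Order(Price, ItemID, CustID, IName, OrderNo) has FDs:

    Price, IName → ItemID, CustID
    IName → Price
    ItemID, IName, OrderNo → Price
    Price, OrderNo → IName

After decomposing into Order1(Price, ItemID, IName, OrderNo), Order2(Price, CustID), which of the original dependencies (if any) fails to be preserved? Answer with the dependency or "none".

Check Price, IName → ItemID, CustID: no single fragment contains all of {Price, ItemID, CustID, IName}, and the restricted closure of {Price, IName} across the fragments never reaches {ItemID, CustID}.
IName → Price is preserved.
ItemID, IName, OrderNo → Price is preserved.
Price, OrderNo → IName is preserved.

Price, IName → ItemID, CustID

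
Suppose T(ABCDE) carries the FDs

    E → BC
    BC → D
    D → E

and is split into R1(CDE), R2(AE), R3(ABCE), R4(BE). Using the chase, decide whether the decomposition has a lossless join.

Yes

Chase test. Columns are ABCDE; row i has aⱼ where attribute j ∈ Ri, else bᵢⱼ.
Initial tableau (one row per fragment):
  row 1: b11 b12 a3 a4 a5
  row 2: a1 b22 b23 b24 a5
  row 3: a1 a2 a3 b34 a5
  row 4: b41 a2 b43 b44 a5
Rows 1 and 2 agree on E; apply E→BC and equate their BC entries.
Rows 1 and 3 agree on E; apply E→BC and equate their BC entries.
Rows 1 and 4 agree on E; apply E→BC and equate their BC entries.
Rows 1 and 2 agree on BC; apply BC→D and equate their D entries.
Rows 1 and 3 agree on BC; apply BC→D and equate their D entries.
Rows 1 and 4 agree on BC; apply BC→D and equate their D entries.
Row 2 is now all distinguished symbols — the join is lossless.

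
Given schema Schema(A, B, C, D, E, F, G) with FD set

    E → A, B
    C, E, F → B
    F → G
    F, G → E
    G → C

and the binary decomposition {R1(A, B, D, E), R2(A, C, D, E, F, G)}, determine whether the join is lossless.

Common attributes: R1 ∩ R2 = {A, D, E}.
Closure of {A, D, E}: E → A, B applies, adding B. So (A, D, E)⁺ = {A, B, D, E}.
This closure contains every attribute of R1, so R1 ∩ R2 → R1. The join is lossless.

Yes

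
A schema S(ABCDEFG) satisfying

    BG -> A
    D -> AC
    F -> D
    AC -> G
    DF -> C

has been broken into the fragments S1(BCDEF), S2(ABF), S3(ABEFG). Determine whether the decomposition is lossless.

Chase test. Columns are ABCDEFG; row i has aⱼ where attribute j ∈ Si, else bᵢⱼ.
Initial tableau (one row per fragment):
  row 1: b11 a2 a3 a4 a5 a6 b17
  row 2: a1 a2 b23 b24 b25 a6 b27
  row 3: a1 a2 b33 b34 a5 a6 a7
Rows 1 and 2 agree on F; apply F→D and equate their D entries.
Rows 1 and 3 agree on F; apply F→D and equate their D entries.
Rows 1 and 2 agree on DF; apply DF→C and equate their C entries.
Rows 1 and 3 agree on DF; apply DF→C and equate their C entries.
Rows 1 and 2 agree on D; apply D→AC and equate their AC entries.
Rows 1 and 2 agree on AC; apply AC→G and equate their G entries.
Rows 1 and 3 agree on AC; apply AC→G and equate their G entries.
Row 1 is now all distinguished symbols — the join is lossless.

Yes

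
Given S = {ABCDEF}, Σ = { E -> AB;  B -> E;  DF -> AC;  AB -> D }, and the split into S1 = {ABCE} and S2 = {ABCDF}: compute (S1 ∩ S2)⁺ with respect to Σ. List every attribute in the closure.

S1 ∩ S2 = {ABC}.
B → E applies, adding E
AB → D applies, adding D
Closure: {ABCDE}.

ABCDE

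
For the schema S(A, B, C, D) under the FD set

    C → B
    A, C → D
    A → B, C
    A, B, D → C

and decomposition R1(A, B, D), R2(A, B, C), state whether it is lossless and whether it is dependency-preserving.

Lossless test: (A, B)⁺ = {A, B, C, D}, which contains all of one fragment — lossless.
Dependency preservation: A, C → D; A, B, D → C are not contained in any single fragment, but the restricted closure of each left-hand side across the fragments still reaches the right-hand side; the remaining FDs each lie inside some fragment. All dependencies are preserved.

lossless and dependency-preserving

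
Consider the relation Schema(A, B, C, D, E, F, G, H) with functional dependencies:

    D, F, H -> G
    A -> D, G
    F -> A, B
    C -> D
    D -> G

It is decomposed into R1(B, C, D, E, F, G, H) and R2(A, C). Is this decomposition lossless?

No

Common attributes: R1 ∩ R2 = {C}.
Closure of {C}: C → D applies, adding D; D → G applies, adding G. So (C)⁺ = {C, D, G}.
The closure contains neither all of R1 = {B, C, D, E, F, G, H} nor all of R2 = {A, C}, so the common attributes are not a superkey of either fragment. The join is lossy.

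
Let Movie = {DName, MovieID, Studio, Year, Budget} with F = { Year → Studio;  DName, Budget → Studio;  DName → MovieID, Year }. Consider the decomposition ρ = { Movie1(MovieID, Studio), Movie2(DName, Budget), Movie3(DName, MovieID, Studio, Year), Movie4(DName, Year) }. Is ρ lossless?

Chase test. Columns are DName, MovieID, Studio, Year, Budget; row i has aⱼ where attribute j ∈ Moviei, else bᵢⱼ.
Initial tableau (one row per fragment):
  row 1: b11 a2 a3 b14 b15
  row 2: a1 b22 b23 b24 a5
  row 3: a1 a2 a3 a4 b35
  row 4: a1 b42 b43 a4 b45
Rows 3 and 4 agree on Year; apply Year→Studio and equate their Studio entries.
Rows 2 and 3 agree on DName; apply DName→MovieID, Year and equate their MovieID, Year entries.
Rows 2 and 4 agree on DName; apply DName→MovieID, Year and equate their MovieID, Year entries.
Rows 2 and 3 agree on Year; apply Year→Studio and equate their Studio entries.
Row 2 is now all distinguished symbols — the join is lossless.

Yes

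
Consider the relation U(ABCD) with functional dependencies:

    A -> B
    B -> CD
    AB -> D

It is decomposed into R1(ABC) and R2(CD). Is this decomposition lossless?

Common attributes: R1 ∩ R2 = {C}.
No dependency enlarges {C}, so (C)⁺ = {C}.
The closure contains neither all of R1 = {ABC} nor all of R2 = {CD}, so the common attributes are not a superkey of either fragment. The join is lossy.

No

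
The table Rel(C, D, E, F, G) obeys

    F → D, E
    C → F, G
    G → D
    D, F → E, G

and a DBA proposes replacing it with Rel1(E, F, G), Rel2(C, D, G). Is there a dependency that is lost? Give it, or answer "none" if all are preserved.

Check C → F, G: no single fragment contains all of {C, F, G}, and the restricted closure of {C} across the fragments never reaches {F, G}.
F → D, E is preserved.
G → D is preserved.
D, F → E, G is preserved.

C → F, G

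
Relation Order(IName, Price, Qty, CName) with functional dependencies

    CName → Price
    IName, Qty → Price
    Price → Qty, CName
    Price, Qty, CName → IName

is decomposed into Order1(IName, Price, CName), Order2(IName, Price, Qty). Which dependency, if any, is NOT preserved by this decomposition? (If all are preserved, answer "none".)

none

CName → Price lies within Order1.
IName, Qty → Price lies within Order2.
Price → Qty, CName: restricted closure across fragments reaches Qty, CName.
Price, Qty, CName → IName: restricted closure across fragments reaches IName.
Every dependency is enforceable on the fragments, so the decomposition is dependency-preserving.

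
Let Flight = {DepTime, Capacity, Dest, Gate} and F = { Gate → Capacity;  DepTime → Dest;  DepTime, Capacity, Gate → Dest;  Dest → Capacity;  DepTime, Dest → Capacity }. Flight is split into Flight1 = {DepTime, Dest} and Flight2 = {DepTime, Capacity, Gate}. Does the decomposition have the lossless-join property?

Common attributes: Flight1 ∩ Flight2 = {DepTime}.
Closure of {DepTime}: DepTime → Dest applies, adding Dest; Dest → Capacity applies, adding Capacity. So (DepTime)⁺ = {DepTime, Capacity, Dest}.
This closure contains every attribute of Flight1, so Flight1 ∩ Flight2 → Flight1. The join is lossless.

Yes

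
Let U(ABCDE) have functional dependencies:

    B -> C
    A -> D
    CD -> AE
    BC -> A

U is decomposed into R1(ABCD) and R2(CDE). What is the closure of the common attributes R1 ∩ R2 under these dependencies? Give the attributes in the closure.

R1 ∩ R2 = {CD}.
CD → AE applies, adding AE
Closure: {ACDE}.

ACDE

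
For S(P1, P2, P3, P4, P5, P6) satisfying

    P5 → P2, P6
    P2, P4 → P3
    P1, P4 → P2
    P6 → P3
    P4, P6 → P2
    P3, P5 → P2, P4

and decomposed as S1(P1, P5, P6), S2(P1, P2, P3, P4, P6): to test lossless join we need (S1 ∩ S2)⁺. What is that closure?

P1, P3, P6

S1 ∩ S2 = {P1, P6}.
P6 → P3 applies, adding P3
Closure: {P1, P3, P6}.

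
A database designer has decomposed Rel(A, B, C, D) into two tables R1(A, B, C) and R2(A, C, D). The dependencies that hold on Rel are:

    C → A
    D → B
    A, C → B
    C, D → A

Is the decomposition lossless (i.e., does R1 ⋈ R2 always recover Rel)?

Common attributes: R1 ∩ R2 = {A, C}.
Closure of {A, C}: A, C → B applies, adding B. So (A, C)⁺ = {A, B, C}.
This closure contains every attribute of R1, so R1 ∩ R2 → R1. The join is lossless.

Yes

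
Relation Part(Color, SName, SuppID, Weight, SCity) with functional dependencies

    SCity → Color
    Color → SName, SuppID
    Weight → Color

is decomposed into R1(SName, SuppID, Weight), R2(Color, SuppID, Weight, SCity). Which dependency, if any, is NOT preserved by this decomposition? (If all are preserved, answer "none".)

Color → SName, SuppID

Check Color → SName, SuppID: no single fragment contains all of {Color, SName, SuppID}, and the restricted closure of {Color} across the fragments never reaches {SName, SuppID}.
SCity → Color is preserved.
Weight → Color is preserved.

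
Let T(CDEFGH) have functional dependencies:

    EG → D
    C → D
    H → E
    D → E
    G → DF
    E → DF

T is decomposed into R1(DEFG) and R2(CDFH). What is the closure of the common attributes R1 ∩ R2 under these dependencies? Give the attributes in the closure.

DEF

R1 ∩ R2 = {DF}.
D → E applies, adding E
Closure: {DEF}.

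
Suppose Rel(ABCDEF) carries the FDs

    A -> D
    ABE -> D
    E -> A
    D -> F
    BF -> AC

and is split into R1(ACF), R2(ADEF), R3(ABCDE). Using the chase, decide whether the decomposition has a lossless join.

Yes

Chase test. Columns are ABCDEF; row i has aⱼ where attribute j ∈ Ri, else bᵢⱼ.
Initial tableau (one row per fragment):
  row 1: a1 b12 a3 b14 b15 a6
  row 2: a1 b22 b23 a4 a5 a6
  row 3: a1 a2 a3 a4 a5 b36
Rows 1 and 2 agree on A; apply A→D and equate their D entries.
Rows 1 and 3 agree on D; apply D→F and equate their F entries.
Row 3 is now all distinguished symbols — the join is lossless.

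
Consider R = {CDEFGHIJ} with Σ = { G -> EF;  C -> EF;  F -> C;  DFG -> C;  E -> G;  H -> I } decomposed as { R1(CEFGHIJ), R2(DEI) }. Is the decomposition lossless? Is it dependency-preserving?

lossy but dependency-preserving

Lossless test: (EI)⁺ = {CEFGI}, which is a superkey of neither fragment — lossy.
Dependency preservation: DFG → C is not contained in any single fragment, but the restricted closure of its left-hand side across the fragments still reaches the right-hand side; the remaining FDs each lie inside some fragment. All dependencies are preserved.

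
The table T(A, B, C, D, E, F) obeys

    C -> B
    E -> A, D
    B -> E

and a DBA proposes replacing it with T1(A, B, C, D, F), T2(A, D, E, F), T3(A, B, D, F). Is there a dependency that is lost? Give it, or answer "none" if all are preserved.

Check B → E: no single fragment contains all of {B, E}, and the restricted closure of {B} across the fragments never reaches {E}.
C → B is preserved.
E → A, D is preserved.

B -> E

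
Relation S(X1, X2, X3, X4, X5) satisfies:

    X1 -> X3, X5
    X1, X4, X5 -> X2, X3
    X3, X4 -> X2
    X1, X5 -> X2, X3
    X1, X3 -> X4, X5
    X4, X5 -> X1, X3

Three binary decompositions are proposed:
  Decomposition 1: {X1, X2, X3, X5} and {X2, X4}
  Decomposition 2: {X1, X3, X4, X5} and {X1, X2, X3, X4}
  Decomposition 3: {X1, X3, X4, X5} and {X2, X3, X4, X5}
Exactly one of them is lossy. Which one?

Decomposition 1: common = {X2}, closure = {X2} → lossy.
Decomposition 2: common = {X1, X3, X4}, closure = {X1, X2, X3, X4, X5} → lossless.
Decomposition 3: common = {X3, X4, X5}, closure = {X1, X2, X3, X4, X5} → lossless.

Decomposition 1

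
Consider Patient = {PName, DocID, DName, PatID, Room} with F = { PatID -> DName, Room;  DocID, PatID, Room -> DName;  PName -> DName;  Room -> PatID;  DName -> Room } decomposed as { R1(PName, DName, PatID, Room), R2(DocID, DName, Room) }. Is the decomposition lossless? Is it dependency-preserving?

Lossless test: (DName, Room)⁺ = {DName, PatID, Room}, which is a superkey of neither fragment — lossy.
Dependency preservation: DocID, PatID, Room → DName is not contained in any single fragment, but the restricted closure of its left-hand side across the fragments still reaches the right-hand side; the remaining FDs each lie inside some fragment. All dependencies are preserved.

lossy but dependency-preserving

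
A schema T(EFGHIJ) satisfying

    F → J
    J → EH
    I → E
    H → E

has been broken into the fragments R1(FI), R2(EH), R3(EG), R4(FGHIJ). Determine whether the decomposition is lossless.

Yes

Chase test. Columns are EFGHIJ; row i has aⱼ where attribute j ∈ Ri, else bᵢⱼ.
Initial tableau (one row per fragment):
  row 1: b11 a2 b13 b14 a5 b16
  row 2: a1 b22 b23 a4 b25 b26
  row 3: a1 b32 a3 b34 b35 b36
  row 4: b41 a2 a3 a4 a5 a6
Rows 1 and 4 agree on F; apply F→J and equate their J entries.
Rows 1 and 4 agree on J; apply J→EH and equate their EH entries.
Rows 1 and 2 agree on H; apply H→E and equate their E entries.
Row 4 is now all distinguished symbols — the join is lossless.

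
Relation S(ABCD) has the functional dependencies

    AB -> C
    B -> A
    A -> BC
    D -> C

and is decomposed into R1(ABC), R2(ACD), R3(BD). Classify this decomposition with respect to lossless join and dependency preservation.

Lossless test (chase): Rows 1 and 3 agree on B; apply B→A and equate their A entries. Rows 1 and 2 agree on A; apply A→BC and equate their BC entries. Rows 1 and 3 agree on A; apply A→BC and equate their BC entries. Row 2 is now all distinguished symbols — the join is lossless.
Dependency preservation: every FD's attributes lie within a single fragment, so each can be enforced locally — preserved.

lossless and dependency-preserving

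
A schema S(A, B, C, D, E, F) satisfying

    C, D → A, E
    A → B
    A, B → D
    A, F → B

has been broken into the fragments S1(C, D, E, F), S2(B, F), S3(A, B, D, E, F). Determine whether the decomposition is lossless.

Chase test. Columns are A, B, C, D, E, F; row i has aⱼ where attribute j ∈ Si, else bᵢⱼ.
Initial tableau (one row per fragment):
  row 1: b11 b12 a3 a4 a5 a6
  row 2: b21 a2 b23 b24 b25 a6
  row 3: a1 a2 b33 a4 a5 a6
No row becomes fully distinguished — the join is lossy.

No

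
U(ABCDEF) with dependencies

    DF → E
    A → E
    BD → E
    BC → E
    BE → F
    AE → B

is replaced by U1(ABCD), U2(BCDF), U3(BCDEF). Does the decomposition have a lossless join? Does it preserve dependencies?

lossless but not dependency-preserving

Lossless test (chase): Rows 2 and 3 agree on DF; apply DF→E and equate their E entries. Rows 1 and 2 agree on BD; apply BD→E and equate their E entries. Rows 1 and 2 agree on BE; apply BE→F and equate their F entries. Row 1 is now all distinguished symbols — the join is lossless.
Dependency preservation: the restricted closure of {A} across the fragments never reaches {E}, so A → E cannot be enforced without a join — not preserved.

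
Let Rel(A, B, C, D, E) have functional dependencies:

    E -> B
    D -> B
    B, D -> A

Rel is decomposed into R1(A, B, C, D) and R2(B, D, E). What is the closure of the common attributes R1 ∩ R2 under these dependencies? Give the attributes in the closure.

R1 ∩ R2 = {B, D}.
B, D → A applies, adding A
Closure: {A, B, D}.

A, B, D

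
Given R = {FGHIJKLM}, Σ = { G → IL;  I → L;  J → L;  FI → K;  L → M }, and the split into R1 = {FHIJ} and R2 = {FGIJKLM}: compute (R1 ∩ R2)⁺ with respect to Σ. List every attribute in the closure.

R1 ∩ R2 = {FIJ}.
I → L applies, adding L
FI → K applies, adding K
L → M applies, adding M
Closure: {FIJKLM}.

FIJKLM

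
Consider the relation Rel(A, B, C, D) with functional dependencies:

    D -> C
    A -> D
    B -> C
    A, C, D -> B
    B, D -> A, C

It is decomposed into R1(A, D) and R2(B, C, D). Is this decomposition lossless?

Common attributes: R1 ∩ R2 = {D}.
Closure of {D}: D → C applies, adding C. So (D)⁺ = {C, D}.
The closure contains neither all of R1 = {A, D} nor all of R2 = {B, C, D}, so the common attributes are not a superkey of either fragment. The join is lossy.

No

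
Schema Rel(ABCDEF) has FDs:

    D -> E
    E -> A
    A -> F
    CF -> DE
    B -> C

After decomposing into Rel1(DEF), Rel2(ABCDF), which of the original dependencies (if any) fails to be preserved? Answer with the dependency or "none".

E -> A

Check E → A: no single fragment contains all of {AE}, and the restricted closure of {E} across the fragments never reaches {A}.
D → E is preserved.
A → F is preserved.
CF → DE is preserved.
B → C is preserved.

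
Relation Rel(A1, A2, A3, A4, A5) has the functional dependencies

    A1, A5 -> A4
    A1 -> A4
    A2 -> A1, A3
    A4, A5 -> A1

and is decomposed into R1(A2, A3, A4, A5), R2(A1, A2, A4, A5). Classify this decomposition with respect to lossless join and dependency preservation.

lossless and dependency-preserving

Lossless test: (A2, A4, A5)⁺ = {A1, A2, A3, A4, A5}, which contains all of one fragment — lossless.
Dependency preservation: A2 → A1, A3 is not contained in any single fragment, but the restricted closure of its left-hand side across the fragments still reaches the right-hand side; the remaining FDs each lie inside some fragment. All dependencies are preserved.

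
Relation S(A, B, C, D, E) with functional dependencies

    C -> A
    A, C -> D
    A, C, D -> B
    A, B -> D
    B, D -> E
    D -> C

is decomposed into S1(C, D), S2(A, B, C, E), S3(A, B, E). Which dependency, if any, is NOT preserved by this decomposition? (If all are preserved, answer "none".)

C → A lies within S2.
A, C → D: restricted closure across fragments reaches D.
A, C, D → B: restricted closure across fragments reaches B.
A, B → D: restricted closure across fragments reaches D.
B, D → E: restricted closure across fragments reaches E.
D → C lies within S1.
Every dependency is enforceable on the fragments, so the decomposition is dependency-preserving.

none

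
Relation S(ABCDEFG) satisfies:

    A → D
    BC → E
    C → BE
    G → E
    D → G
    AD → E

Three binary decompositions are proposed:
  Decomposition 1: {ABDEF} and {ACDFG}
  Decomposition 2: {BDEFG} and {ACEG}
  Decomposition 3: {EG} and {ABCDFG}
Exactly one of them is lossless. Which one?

Decomposition 3

Decomposition 1: common = {ADF}, closure = {ADEFG} → lossy.
Decomposition 2: common = {EG}, closure = {EG} → lossy.
Decomposition 3: common = {G}, closure = {EG} → lossless.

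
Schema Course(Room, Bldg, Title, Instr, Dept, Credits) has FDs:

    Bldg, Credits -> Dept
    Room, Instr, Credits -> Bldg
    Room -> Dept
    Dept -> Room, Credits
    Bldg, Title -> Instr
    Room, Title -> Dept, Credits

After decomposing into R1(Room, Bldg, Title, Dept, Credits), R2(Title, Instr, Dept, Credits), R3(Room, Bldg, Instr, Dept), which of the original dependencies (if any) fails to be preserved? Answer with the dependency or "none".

Check Bldg, Title → Instr: no single fragment contains all of {Bldg, Title, Instr}, and the restricted closure of {Bldg, Title} across the fragments never reaches {Instr}.
Bldg, Credits → Dept is preserved.
Room, Instr, Credits → Bldg is preserved.
Room → Dept is preserved.
Dept → Room, Credits is preserved.
Room, Title → Dept, Credits is preserved.

Bldg, Title -> Instr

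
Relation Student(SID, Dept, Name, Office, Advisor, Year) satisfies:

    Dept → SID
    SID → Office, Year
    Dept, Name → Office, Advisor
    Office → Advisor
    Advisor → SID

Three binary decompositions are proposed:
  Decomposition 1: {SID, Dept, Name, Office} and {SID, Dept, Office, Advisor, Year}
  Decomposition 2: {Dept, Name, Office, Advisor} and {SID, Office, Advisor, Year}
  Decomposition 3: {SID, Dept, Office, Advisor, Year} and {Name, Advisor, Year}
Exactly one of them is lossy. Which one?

Decomposition 3

Decomposition 1: common = {SID, Dept, Office}, closure = {SID, Dept, Office, Advisor, Year} → lossless.
Decomposition 2: common = {Office, Advisor}, closure = {SID, Office, Advisor, Year} → lossless.
Decomposition 3: common = {Advisor, Year}, closure = {SID, Office, Advisor, Year} → lossy.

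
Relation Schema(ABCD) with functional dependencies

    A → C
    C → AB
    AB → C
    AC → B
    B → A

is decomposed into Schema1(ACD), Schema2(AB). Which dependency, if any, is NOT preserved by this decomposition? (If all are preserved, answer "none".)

none

A → C lies within Schema1.
C → AB: restricted closure across fragments reaches AB.
AB → C: restricted closure across fragments reaches C.
AC → B: restricted closure across fragments reaches B.
B → A lies within Schema2.
Every dependency is enforceable on the fragments, so the decomposition is dependency-preserving.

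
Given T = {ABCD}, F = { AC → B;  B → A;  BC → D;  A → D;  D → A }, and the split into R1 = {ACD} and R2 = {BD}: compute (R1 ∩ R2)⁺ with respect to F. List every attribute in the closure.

AD

R1 ∩ R2 = {D}.
D → A applies, adding A
Closure: {AD}.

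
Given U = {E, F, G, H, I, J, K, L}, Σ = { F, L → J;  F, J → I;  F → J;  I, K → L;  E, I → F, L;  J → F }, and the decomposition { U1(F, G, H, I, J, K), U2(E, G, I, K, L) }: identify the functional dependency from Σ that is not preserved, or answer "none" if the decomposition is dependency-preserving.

Check E, I → F, L: no single fragment contains all of {E, F, I, L}, and the restricted closure of {E, I} across the fragments never reaches {F, L}.
F, L → J is preserved.
F, J → I is preserved.
F → J is preserved.
I, K → L is preserved.
J → F is preserved.

E, I → F, L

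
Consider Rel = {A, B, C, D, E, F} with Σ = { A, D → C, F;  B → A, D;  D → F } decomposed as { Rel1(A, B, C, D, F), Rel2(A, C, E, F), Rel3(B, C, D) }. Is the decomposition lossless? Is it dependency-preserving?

lossy but dependency-preserving

Lossless test (chase): Rows 1 and 3 agree on B; apply B→A, D and equate their A, D entries. Rows 1 and 3 agree on D; apply D→F and equate their F entries. No row becomes fully distinguished — the join is lossy.
Dependency preservation: every FD's attributes lie within a single fragment, so each can be enforced locally — preserved.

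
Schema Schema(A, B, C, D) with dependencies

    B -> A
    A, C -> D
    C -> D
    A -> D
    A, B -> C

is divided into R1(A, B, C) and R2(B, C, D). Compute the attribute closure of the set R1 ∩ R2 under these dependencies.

R1 ∩ R2 = {B, C}.
B → A applies, adding A
A, C → D applies, adding D
Closure: {A, B, C, D}.

A, B, C, D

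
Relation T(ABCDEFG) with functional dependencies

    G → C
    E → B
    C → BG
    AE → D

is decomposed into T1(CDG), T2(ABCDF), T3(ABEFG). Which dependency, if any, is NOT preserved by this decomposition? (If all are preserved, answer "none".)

Check AE → D: no single fragment contains all of {ADE}, and the restricted closure of {AE} across the fragments never reaches {D}.
G → C is preserved.
E → B is preserved.
C → BG is preserved.

AE → D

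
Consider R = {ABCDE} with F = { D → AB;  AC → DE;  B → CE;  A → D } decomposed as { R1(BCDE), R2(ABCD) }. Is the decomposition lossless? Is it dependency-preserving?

lossless and dependency-preserving

Lossless test: (BCD)⁺ = {ABCDE}, which contains all of one fragment — lossless.
Dependency preservation: AC → DE is not contained in any single fragment, but the restricted closure of its left-hand side across the fragments still reaches the right-hand side; the remaining FDs each lie inside some fragment. All dependencies are preserved.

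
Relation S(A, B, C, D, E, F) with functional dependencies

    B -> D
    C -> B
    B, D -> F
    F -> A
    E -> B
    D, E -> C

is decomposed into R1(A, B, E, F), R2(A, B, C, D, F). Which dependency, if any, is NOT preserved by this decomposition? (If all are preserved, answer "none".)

Check D, E → C: no single fragment contains all of {C, D, E}, and the restricted closure of {D, E} across the fragments never reaches {C}.
B → D is preserved.
C → B is preserved.
B, D → F is preserved.
F → A is preserved.
E → B is preserved.

D, E -> C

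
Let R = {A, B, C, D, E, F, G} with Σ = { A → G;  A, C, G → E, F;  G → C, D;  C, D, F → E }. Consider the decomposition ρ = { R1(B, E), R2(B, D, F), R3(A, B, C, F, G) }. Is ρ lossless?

Chase test. Columns are A, B, C, D, E, F, G; row i has aⱼ where attribute j ∈ Ri, else bᵢⱼ.
Initial tableau (one row per fragment):
  row 1: b11 a2 b13 b14 a5 b16 b17
  row 2: b21 a2 b23 a4 b25 a6 b27
  row 3: a1 a2 a3 b34 b35 a6 a7
No row becomes fully distinguished — the join is lossy.

No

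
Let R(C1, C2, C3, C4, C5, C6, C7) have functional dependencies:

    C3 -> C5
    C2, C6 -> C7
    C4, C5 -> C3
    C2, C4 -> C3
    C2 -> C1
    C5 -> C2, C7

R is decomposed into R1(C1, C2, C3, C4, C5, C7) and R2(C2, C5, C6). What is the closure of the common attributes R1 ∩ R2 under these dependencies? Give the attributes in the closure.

C1, C2, C5, C7

R1 ∩ R2 = {C2, C5}.
C2 → C1 applies, adding C1
C5 → C2, C7 applies, adding C7
Closure: {C1, C2, C5, C7}.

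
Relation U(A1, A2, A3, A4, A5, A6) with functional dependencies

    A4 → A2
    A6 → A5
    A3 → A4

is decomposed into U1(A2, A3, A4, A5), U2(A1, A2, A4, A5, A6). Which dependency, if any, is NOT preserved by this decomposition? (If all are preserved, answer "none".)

A4 → A2 lies within U1.
A6 → A5 lies within U2.
A3 → A4 lies within U1.
Every dependency is enforceable on the fragments, so the decomposition is dependency-preserving.

none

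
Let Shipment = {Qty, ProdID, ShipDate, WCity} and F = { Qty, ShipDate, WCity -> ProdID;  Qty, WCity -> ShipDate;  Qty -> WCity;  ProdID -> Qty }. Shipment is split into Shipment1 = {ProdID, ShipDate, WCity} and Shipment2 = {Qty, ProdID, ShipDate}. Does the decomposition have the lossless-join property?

Yes

Common attributes: Shipment1 ∩ Shipment2 = {ProdID, ShipDate}.
Closure of {ProdID, ShipDate}: ProdID → Qty applies, adding Qty; Qty → WCity applies, adding WCity. So (ProdID, ShipDate)⁺ = {Qty, ProdID, ShipDate, WCity}.
This closure contains every attribute of Shipment1, so Shipment1 ∩ Shipment2 → Shipment1. The join is lossless.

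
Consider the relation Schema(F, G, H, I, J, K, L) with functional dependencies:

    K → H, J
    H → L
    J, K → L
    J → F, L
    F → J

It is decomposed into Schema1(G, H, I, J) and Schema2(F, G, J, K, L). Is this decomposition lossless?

No

Common attributes: Schema1 ∩ Schema2 = {G, J}.
Closure of {G, J}: J → F, L applies, adding F, L. So (G, J)⁺ = {F, G, J, L}.
The closure contains neither all of Schema1 = {G, H, I, J} nor all of Schema2 = {F, G, J, K, L}, so the common attributes are not a superkey of either fragment. The join is lossy.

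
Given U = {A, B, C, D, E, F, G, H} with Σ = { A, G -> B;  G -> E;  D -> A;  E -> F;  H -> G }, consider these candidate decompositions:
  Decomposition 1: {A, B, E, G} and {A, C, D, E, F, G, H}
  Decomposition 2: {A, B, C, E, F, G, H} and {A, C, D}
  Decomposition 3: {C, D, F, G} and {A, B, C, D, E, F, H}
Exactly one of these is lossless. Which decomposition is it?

Decomposition 1: common = {A, E, G}, closure = {A, B, E, F, G} → lossless.
Decomposition 2: common = {A, C}, closure = {A, C} → lossy.
Decomposition 3: common = {C, D, F}, closure = {A, C, D, F} → lossy.

Decomposition 1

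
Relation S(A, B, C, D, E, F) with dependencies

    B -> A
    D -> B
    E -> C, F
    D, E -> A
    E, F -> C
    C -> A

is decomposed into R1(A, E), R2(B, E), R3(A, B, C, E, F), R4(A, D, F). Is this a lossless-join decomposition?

No

Chase test. Columns are A, B, C, D, E, F; row i has aⱼ where attribute j ∈ Ri, else bᵢⱼ.
Initial tableau (one row per fragment):
  row 1: a1 b12 b13 b14 a5 b16
  row 2: b21 a2 b23 b24 a5 b26
  row 3: a1 a2 a3 b34 a5 a6
  row 4: a1 b42 b43 a4 b45 a6
Rows 2 and 3 agree on B; apply B→A and equate their A entries.
Rows 1 and 2 agree on E; apply E→C, F and equate their C, F entries.
Rows 1 and 3 agree on E; apply E→C, F and equate their C, F entries.
No row becomes fully distinguished — the join is lossy.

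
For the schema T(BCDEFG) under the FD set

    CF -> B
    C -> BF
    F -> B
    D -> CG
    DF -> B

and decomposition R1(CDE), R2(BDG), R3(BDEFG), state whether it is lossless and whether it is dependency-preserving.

lossless but not dependency-preserving

Lossless test (chase): Rows 1 and 2 agree on D; apply D→CG and equate their CG entries. Rows 1 and 3 agree on D; apply D→CG and equate their CG entries. Rows 1 and 2 agree on C; apply C→BF and equate their BF entries. Rows 1 and 3 agree on C; apply C→BF and equate their BF entries. Row 1 is now all distinguished symbols — the join is lossless.
Dependency preservation: the restricted closure of {C} across the fragments never reaches {BF}, so C → BF cannot be enforced without a join — not preserved.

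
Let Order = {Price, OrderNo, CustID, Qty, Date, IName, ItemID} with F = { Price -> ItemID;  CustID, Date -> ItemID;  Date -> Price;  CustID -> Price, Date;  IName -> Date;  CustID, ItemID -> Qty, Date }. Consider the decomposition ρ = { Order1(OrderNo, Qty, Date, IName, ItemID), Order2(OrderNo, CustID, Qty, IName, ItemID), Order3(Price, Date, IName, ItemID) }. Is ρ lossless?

Chase test. Columns are Price, OrderNo, CustID, Qty, Date, IName, ItemID; row i has aⱼ where attribute j ∈ Orderi, else bᵢⱼ.
Initial tableau (one row per fragment):
  row 1: b11 a2 b13 a4 a5 a6 a7
  row 2: b21 a2 a3 a4 b25 a6 a7
  row 3: a1 b32 b33 b34 a5 a6 a7
Rows 1 and 3 agree on Date; apply Date→Price and equate their Price entries.
Rows 1 and 2 agree on IName; apply IName→Date and equate their Date entries.
Rows 1 and 2 agree on Date; apply Date→Price and equate their Price entries.
Row 2 is now all distinguished symbols — the join is lossless.

Yes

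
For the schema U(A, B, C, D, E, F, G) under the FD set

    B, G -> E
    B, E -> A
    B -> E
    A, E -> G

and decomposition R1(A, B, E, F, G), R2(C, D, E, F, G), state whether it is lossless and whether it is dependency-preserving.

lossy but dependency-preserving

Lossless test: (E, F, G)⁺ = {E, F, G}, which is a superkey of neither fragment — lossy.
Dependency preservation: every FD's attributes lie within a single fragment, so each can be enforced locally — preserved.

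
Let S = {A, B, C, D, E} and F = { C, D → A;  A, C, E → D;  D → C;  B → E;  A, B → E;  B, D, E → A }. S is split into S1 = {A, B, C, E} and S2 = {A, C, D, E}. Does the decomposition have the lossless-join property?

Common attributes: S1 ∩ S2 = {A, C, E}.
Closure of {A, C, E}: A, C, E → D applies, adding D. So (A, C, E)⁺ = {A, C, D, E}.
This closure contains every attribute of S2, so S1 ∩ S2 → S2. The join is lossless.

Yes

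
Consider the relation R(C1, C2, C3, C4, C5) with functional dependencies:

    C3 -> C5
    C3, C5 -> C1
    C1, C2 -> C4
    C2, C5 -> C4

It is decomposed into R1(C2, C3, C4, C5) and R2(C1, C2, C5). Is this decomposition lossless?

Common attributes: R1 ∩ R2 = {C2, C5}.
Closure of {C2, C5}: C2, C5 → C4 applies, adding C4. So (C2, C5)⁺ = {C2, C4, C5}.
The closure contains neither all of R1 = {C2, C3, C4, C5} nor all of R2 = {C1, C2, C5}, so the common attributes are not a superkey of either fragment. The join is lossy.

No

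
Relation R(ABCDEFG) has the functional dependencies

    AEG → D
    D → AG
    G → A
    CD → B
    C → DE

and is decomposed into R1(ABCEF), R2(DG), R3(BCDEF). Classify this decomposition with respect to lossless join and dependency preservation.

lossless but not dependency-preserving

Lossless test (chase): Rows 2 and 3 agree on D; apply D→AG and equate their AG entries. Rows 1 and 3 agree on C; apply C→DE and equate their DE entries. Rows 1 and 2 agree on D; apply D→AG and equate their AG entries. Row 1 is now all distinguished symbols — the join is lossless.
Dependency preservation: the restricted closure of {AEG} across the fragments never reaches {D}, so AEG → D cannot be enforced without a join — not preserved.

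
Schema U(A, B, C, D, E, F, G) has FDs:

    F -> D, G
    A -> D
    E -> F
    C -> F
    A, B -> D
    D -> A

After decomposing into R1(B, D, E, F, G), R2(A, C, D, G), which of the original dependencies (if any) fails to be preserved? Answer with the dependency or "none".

Check C → F: no single fragment contains all of {C, F}, and the restricted closure of {C} across the fragments never reaches {F}.
F → D, G is preserved.
A → D is preserved.
E → F is preserved.
A, B → D is preserved.
D → A is preserved.

C -> F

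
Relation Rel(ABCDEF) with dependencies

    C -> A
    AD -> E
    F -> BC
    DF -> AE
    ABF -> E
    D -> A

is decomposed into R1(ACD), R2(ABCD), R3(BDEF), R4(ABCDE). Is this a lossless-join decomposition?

No

Chase test. Columns are ABCDEF; row i has aⱼ where attribute j ∈ Ri, else bᵢⱼ.
Initial tableau (one row per fragment):
  row 1: a1 b12 a3 a4 b15 b16
  row 2: a1 a2 a3 a4 b25 b26
  row 3: b31 a2 b33 a4 a5 a6
  row 4: a1 a2 a3 a4 a5 b46
Rows 1 and 2 agree on AD; apply AD→E and equate their E entries.
Rows 1 and 4 agree on AD; apply AD→E and equate their E entries.
Rows 1 and 3 agree on D; apply D→A and equate their A entries.
No row becomes fully distinguished — the join is lossy.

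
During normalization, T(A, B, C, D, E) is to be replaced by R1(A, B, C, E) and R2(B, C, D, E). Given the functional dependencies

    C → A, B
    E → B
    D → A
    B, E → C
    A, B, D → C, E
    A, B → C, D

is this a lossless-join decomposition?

Yes

Common attributes: R1 ∩ R2 = {B, C, E}.
Closure of {B, C, E}: C → A, B applies, adding A; A, B → C, D applies, adding D. So (B, C, E)⁺ = {A, B, C, D, E}.
This closure contains every attribute of R1, so R1 ∩ R2 → R1. The join is lossless.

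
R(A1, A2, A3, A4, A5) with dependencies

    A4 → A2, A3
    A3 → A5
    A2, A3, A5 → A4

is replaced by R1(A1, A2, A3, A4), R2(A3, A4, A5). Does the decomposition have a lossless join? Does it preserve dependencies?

lossless and dependency-preserving

Lossless test: (A3, A4)⁺ = {A2, A3, A4, A5}, which contains all of one fragment — lossless.
Dependency preservation: A2, A3, A5 → A4 is not contained in any single fragment, but the restricted closure of its left-hand side across the fragments still reaches the right-hand side; the remaining FDs each lie inside some fragment. All dependencies are preserved.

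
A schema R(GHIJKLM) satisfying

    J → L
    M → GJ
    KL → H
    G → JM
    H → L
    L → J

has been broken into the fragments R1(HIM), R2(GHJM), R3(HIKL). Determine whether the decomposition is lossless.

No

Chase test. Columns are GHIJKLM; row i has aⱼ where attribute j ∈ Ri, else bᵢⱼ.
Initial tableau (one row per fragment):
  row 1: b11 a2 a3 b14 b15 b16 a7
  row 2: a1 a2 b23 a4 b25 b26 a7
  row 3: b31 a2 a3 b34 a5 a6 b37
Rows 1 and 2 agree on M; apply M→GJ and equate their GJ entries.
Rows 1 and 2 agree on H; apply H→L and equate their L entries.
Rows 1 and 3 agree on H; apply H→L and equate their L entries.
Rows 1 and 3 agree on L; apply L→J and equate their J entries.
No row becomes fully distinguished — the join is lossy.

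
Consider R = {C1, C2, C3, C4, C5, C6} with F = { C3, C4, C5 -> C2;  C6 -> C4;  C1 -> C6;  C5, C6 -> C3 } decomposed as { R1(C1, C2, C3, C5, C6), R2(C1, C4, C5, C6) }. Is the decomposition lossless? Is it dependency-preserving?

Lossless test: (C1, C5, C6)⁺ = {C1, C2, C3, C4, C5, C6}, which contains all of one fragment — lossless.
Dependency preservation: the restricted closure of {C3, C4, C5} across the fragments never reaches {C2}, so C3, C4, C5 → C2 cannot be enforced without a join — not preserved.

lossless but not dependency-preserving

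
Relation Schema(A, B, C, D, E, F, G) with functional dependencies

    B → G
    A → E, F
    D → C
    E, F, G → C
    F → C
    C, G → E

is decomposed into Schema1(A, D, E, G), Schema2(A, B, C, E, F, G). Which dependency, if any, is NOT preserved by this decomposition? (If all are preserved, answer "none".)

D → C

Check D → C: no single fragment contains all of {C, D}, and the restricted closure of {D} across the fragments never reaches {C}.
B → G is preserved.
A → E, F is preserved.
E, F, G → C is preserved.
F → C is preserved.
C, G → E is preserved.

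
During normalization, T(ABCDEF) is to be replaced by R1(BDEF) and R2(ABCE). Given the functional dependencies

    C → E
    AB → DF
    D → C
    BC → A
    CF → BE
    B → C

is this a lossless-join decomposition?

Common attributes: R1 ∩ R2 = {BE}.
Closure of {BE}: B → C applies, adding C; BC → A applies, adding A; AB → DF applies, adding DF. So (BE)⁺ = {ABCDEF}.
This closure contains every attribute of R1, so R1 ∩ R2 → R1. The join is lossless.

Yes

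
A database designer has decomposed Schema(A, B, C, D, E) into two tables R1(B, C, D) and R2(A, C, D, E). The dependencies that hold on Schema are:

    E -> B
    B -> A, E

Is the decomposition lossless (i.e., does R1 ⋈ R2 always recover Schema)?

Common attributes: R1 ∩ R2 = {C, D}.
No dependency enlarges {C, D}, so (C, D)⁺ = {C, D}.
The closure contains neither all of R1 = {B, C, D} nor all of R2 = {A, C, D, E}, so the common attributes are not a superkey of either fragment. The join is lossy.

No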